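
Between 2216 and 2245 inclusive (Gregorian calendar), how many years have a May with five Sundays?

May has 31 days; it has five Sundays when Sunday falls among the first (month-length − 28) days — i.e. when May 1 is one of Sunday/Saturday/Friday.
May 1 by year: 2216:Wed 2217:Thu 2218:Fri✓ 2219:Sat✓ 2220:Mon 2221:Tue 2222:Wed 2223:Thu 2224:Sat✓ 2225:Sun✓ 2226:Mon 2227:Tue 2228:Thu 2229:Fri✓ 2230:Sat✓ 2231:Sun✓ 2232:Tue 2233:Wed 2234:Thu 2235:Fri✓ 2236:Sun✓ 2237:Mon 2238:Tue 2239:Wed 2240:Fri✓ 2241:Sat✓ 2242:Sun✓ 2243:Mon 2244:Wed 2245:Thu
Years with five Sundays: 2218, 2219, 2224, 2225, 2229, 2230, 2231, 2235, 2236, 2240, 2241, 2242 → 12.

12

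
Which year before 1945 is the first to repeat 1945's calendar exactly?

1934

Two years share a calendar iff Jan 1 falls on the same weekday and both are leap or both are common. 1945: Jan 1 is Monday, common year.
1944: Jan 1 Saturday, leap
1943: Jan 1 Friday, common
1942: Jan 1 Thursday, common
1941: Jan 1 Wednesday, common
1940: Jan 1 Monday, leap
1939: Jan 1 Sunday, common
1938: Jan 1 Saturday, common
1937: Jan 1 Friday, common
1936: Jan 1 Wednesday, leap
1935: Jan 1 Tuesday, common
1934: Jan 1 Monday, common
1934 matches on both conditions.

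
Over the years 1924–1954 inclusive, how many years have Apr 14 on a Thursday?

4

Track Apr 14's weekday year by year (advancing +1, or +2 across a Feb 29):
  1924: Mon  1925: Tue (+1)  1926: Wed (+1)  1927: Thu (+1) ✓  1928: Sat (+2)
  1929: Sun (+1)  1930: Mon (+1)  1931: Tue (+1)  1932: Thu (+2) ✓  1933: Fri (+1)
  1934: Sat (+1)  1935: Sun (+1)  1936: Tue (+2)  1937: Wed (+1)  … (3 more years) …
  1941: Mon (+1)  1942: Tue (+1)  1943: Wed (+1)  1944: Fri (+2)  1945: Sat (+1)
  1946: Sun (+1)  1947: Mon (+1)  1948: Wed (+2)  1949: Thu (+1) ✓  1950: Fri (+1)
  1951: Sat (+1)  1952: Mon (+2)  1953: Tue (+1)  1954: Wed (+1)
Thursday years: 1927, 1932, 1938, 1949 — 4 in total.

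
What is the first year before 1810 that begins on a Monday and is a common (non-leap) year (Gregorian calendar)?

Jan 1 advances by 2 weekdays after a leap year and by 1 after a common year.
1810: Jan 1 is Monday.
1809: Sunday
1808: Friday (leap)
1807: Thursday
1806: Wednesday
1805: Tuesday
1804: Sunday (leap)
1803: Saturday
1802: Friday
1801: Thursday
1800: Wednesday
1799: Tuesday
1798: Monday
1798 begins on a Monday and is a common year.

1798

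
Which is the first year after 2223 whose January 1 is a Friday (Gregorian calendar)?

Jan 1 advances by 2 weekdays after a leap year and by 1 after a common year.
2223: Jan 1 is Wednesday.
2224: Thursday (leap)
2225: Saturday
2226: Sunday
2227: Monday
2228: Tuesday (leap)
2229: Thursday
2230: Friday
2230 begins on a Friday

2230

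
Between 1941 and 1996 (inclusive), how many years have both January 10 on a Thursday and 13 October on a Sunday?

6

Check each year's weekday for January 10 and 13 October:
  1941: Fri/Mon  1942: Sat/Tue  1943: Sun/Wed  1944: Mon/Fri  1945: Wed/Sat  1946: Thu/Sun ✓  1947: Fri/Mon  1948: Sat/Wed  1949: Mon/Thu  1950: Tue/Fri  1951: Wed/Sat  1952: Thu/Mon  1953: Sat/Tue  1954: Sun/Wed  …(28 more)…  1983: Mon/Thu  1984: Tue/Sat  1985: Thu/Sun ✓  1986: Fri/Mon  1987: Sat/Tue  1988: Sun/Thu  1989: Tue/Fri  1990: Wed/Sat  1991: Thu/Sun ✓  1992: Fri/Tue  1993: Sun/Wed  1994: Mon/Thu  1995: Tue/Fri  1996: Wed/Sun
Both conditions hold in: 1946, 1957, 1963, 1974, 1985, 1991 — 6.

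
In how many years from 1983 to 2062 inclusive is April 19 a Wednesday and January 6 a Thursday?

Check each year's weekday for April 19 and January 6:
  1983: Tue/Thu  1984: Thu/Fri  1985: Fri/Sun  1986: Sat/Mon  1987: Sun/Tue  1988: Tue/Wed  1989: Wed/Fri  1990: Thu/Sat  1991: Fri/Sun  1992: Sun/Mon  1993: Mon/Wed  1994: Tue/Thu  1995: Wed/Fri  1996: Fri/Sat  …(52 more)…  2049: Mon/Wed  2050: Tue/Thu  2051: Wed/Fri  2052: Fri/Sat  2053: Sat/Mon  2054: Sun/Tue  2055: Mon/Wed  2056: Wed/Thu ✓  2057: Thu/Sat  2058: Fri/Sun  2059: Sat/Mon  2060: Mon/Tue  2061: Tue/Thu  2062: Wed/Fri
Both conditions hold in: 2000, 2028, 2056 — 3.

3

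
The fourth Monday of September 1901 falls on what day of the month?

23

September 1, 1901 is a Sunday, so the first Monday is the 2nd.
The fourth Monday is 2 + 21 = 23.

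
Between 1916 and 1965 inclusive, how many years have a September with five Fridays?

14

September has 30 days; it has five Fridays when Friday falls among the first (month-length − 28) days — i.e. when September 1 is one of Friday/Thursday.
September 1 by year: 1916:Fri✓ 1917:Sat 1918:Sun 1919:Mon 1920:Wed 1921:Thu✓ 1922:Fri✓ 1923:Sat 1924:Mon 1925:Tue 1926:Wed 1927:Thu✓ 1928:Sat 1929:Sun 1930:Mon …(20 more)… 1951:Sat 1952:Mon 1953:Tue 1954:Wed 1955:Thu✓ 1956:Sat 1957:Sun 1958:Mon 1959:Tue 1960:Thu✓ 1961:Fri✓ 1962:Sat 1963:Sun 1964:Tue 1965:Wed
Years with five Fridays: 1916, 1921, 1922, 1927, 1932, 1933, 1938, 1939, 1944, 1949, 1950, 1955, 1960, 1961 → 14.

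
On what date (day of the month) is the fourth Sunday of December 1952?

December 1, 1952 is a Monday, so the first Sunday is the 7th.
The fourth Sunday is 7 + 21 = 28.

28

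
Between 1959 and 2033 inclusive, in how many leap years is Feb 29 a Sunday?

Leap years in 1959–2033: 19 of them.
Feb 29 weekday advances by 5 (mod 7) from one leap year to the next four years later (or differs when a century non-leap intervenes).
Leap-day weekdays: 1960:Mon 1964:Sat 1968:Thu 1972:Tue 1976:Sun✓ 1980:Fri 1984:Wed 1988:Mon 1992:Sat 1996:Thu 2000:Tue 2004:Sun✓ 2008:Fri 2012:Wed 2016:Mon 2020:Sat 2024:Thu 2028:Tue 2032:Sun✓
Sunday: 1976, 2004, 2032 → 3.

3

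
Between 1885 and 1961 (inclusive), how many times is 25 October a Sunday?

Track 25 October's weekday year by year (advancing +1, or +2 across a Feb 29):
  1885: Sun ✓  1886: Mon (+1)  1887: Tue (+1)  1888: Thu (+2)  1889: Fri (+1)
  1890: Sat (+1)  1891: Sun (+1) ✓  1892: Tue (+2)  1893: Wed (+1)  1894: Thu (+1)
  1895: Fri (+1)  1896: Sun (+2) ✓  1897: Mon (+1)  1898: Tue (+1)  … (49 more years) …
  1948: Mon (+2)  1949: Tue (+1)  1950: Wed (+1)  1951: Thu (+1)  1952: Sat (+2)
  1953: Sun (+1) ✓  1954: Mon (+1)  1955: Tue (+1)  1956: Thu (+2)  1957: Fri (+1)
  1958: Sat (+1)  1959: Sun (+1) ✓  1960: Tue (+2)  1961: Wed (+1)
Sunday years: 1885, 1891, 1896, 1903, 1908, 1914, 1925, 1931, 1936, 1942, 1953, 1959 — 12 in total.

12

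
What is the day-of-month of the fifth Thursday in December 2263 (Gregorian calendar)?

31

December 1, 2263 is a Tuesday, so the first Thursday is the 3rd.
The fifth Thursday is 3 + 28 = 31.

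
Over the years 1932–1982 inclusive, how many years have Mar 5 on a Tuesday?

7

Track Mar 5's weekday year by year (advancing +1, or +2 across a Feb 29):
  1932: Sat  1933: Sun (+1)  1934: Mon (+1)  1935: Tue (+1) ✓  1936: Thu (+2)
  1937: Fri (+1)  1938: Sat (+1)  1939: Sun (+1)  1940: Tue (+2) ✓  1941: Wed (+1)
  1942: Thu (+1)  1943: Fri (+1)  1944: Sun (+2)  1945: Mon (+1)  … (23 more years) …
  1969: Wed (+1)  1970: Thu (+1)  1971: Fri (+1)  1972: Sun (+2)  1973: Mon (+1)
  1974: Tue (+1) ✓  1975: Wed (+1)  1976: Fri (+2)  1977: Sat (+1)  1978: Sun (+1)
  1979: Mon (+1)  1980: Wed (+2)  1981: Thu (+1)  1982: Fri (+1)
Tuesday years: 1935, 1940, 1946, 1957, 1963, 1968, 1974 — 7 in total.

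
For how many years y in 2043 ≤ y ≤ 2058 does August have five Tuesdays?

7

August has 31 days; it has five Tuesdays when Tuesday falls among the first (month-length − 28) days — i.e. when August 1 is one of Tuesday/Monday/Sunday.
August 1 by year: 2043:Sat 2044:Mon✓ 2045:Tue✓ 2046:Wed 2047:Thu 2048:Sat 2049:Sun✓ 2050:Mon✓ 2051:Tue✓ 2052:Thu 2053:Fri 2054:Sat 2055:Sun✓ 2056:Tue✓ 2057:Wed 2058:Thu
Years with five Tuesdays: 2044, 2045, 2049, 2050, 2051, 2055, 2056 → 7.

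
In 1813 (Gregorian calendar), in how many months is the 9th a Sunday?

Check the 9th of each month of 1813: Jan 9: Sat, Feb 9: Tue, Mar 9: Tue, Apr 9: Fri, May 9: Sun, Jun 9: Wed, Jul 9: Fri, Aug 9: Mon, Sep 9: Thu, Oct 9: Sat, Nov 9: Tue, Dec 9: Thu.
Sunday occurs in May — 1 month.

1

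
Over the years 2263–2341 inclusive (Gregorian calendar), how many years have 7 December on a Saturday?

12

Track 7 December's weekday year by year (advancing +1, or +2 across a Feb 29):
  2263: Mon  2264: Wed (+2)  2265: Thu (+1)  2266: Fri (+1)  2267: Sat (+1) ✓
  2268: Mon (+2)  2269: Tue (+1)  2270: Wed (+1)  2271: Thu (+1)  2272: Sat (+2) ✓
  2273: Sun (+1)  2274: Mon (+1)  2275: Tue (+1)  2276: Thu (+2)  … (51 more years) …
  2328: Fri (+2)  2329: Sat (+1) ✓  2330: Sun (+1)  2331: Mon (+1)  2332: Wed (+2)
  2333: Thu (+1)  2334: Fri (+1)  2335: Sat (+1) ✓  2336: Mon (+2)  2337: Tue (+1)
  2338: Wed (+1)  2339: Thu (+1)  2340: Sat (+2) ✓  2341: Sun (+1)
Saturday years: 2267, 2272, 2278, 2289, 2295, 2301, 2307, 2312, 2318, 2329, 2335, 2340 — 12 in total.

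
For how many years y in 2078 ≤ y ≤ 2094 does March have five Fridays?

March has 31 days; it has five Fridays when Friday falls among the first (month-length − 28) days — i.e. when March 1 is one of Friday/Thursday/Wednesday.
March 1 by year: 2078:Tue 2079:Wed✓ 2080:Fri✓ 2081:Sat 2082:Sun 2083:Mon 2084:Wed✓ 2085:Thu✓ 2086:Fri✓ 2087:Sat 2088:Mon 2089:Tue 2090:Wed✓ 2091:Thu✓ 2092:Sat 2093:Sun 2094:Mon
Years with five Fridays: 2079, 2080, 2084, 2085, 2086, 2090, 2091 → 7.

7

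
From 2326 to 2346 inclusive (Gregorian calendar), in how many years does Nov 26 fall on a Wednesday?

Track Nov 26's weekday year by year (advancing +1, or +2 across a Feb 29):
  2326: Fri  2327: Sat (+1)  2328: Mon (+2)  2329: Tue (+1)  2330: Wed (+1) ✓
  2331: Thu (+1)  2332: Sat (+2)  2333: Sun (+1)  2334: Mon (+1)  2335: Tue (+1)
  2336: Thu (+2)  2337: Fri (+1)  2338: Sat (+1)  2339: Sun (+1)  2340: Tue (+2)
  2341: Wed (+1) ✓  2342: Thu (+1)  2343: Fri (+1)  2344: Sun (+2)  2345: Mon (+1)
  2346: Tue (+1)
Wednesday years: 2330, 2341 — 2 in total.

2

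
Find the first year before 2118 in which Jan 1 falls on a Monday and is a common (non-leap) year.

2114

Jan 1 advances by 2 weekdays after a leap year and by 1 after a common year.
2118: Jan 1 is Saturday.
2117: Friday
2116: Wednesday (leap)
2115: Tuesday
2114: Monday
2114 begins on a Monday and is a common year.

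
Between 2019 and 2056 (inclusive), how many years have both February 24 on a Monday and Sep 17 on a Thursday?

2

Check each year's weekday for February 24 and Sep 17:
  2019: Sun/Tue  2020: Mon/Thu ✓  2021: Wed/Fri  2022: Thu/Sat  2023: Fri/Sun  2024: Sat/Tue  2025: Mon/Wed  2026: Tue/Thu  2027: Wed/Fri  2028: Thu/Sun  2029: Sat/Mon  2030: Sun/Tue  2031: Mon/Wed  2032: Tue/Fri  …(10 more)…  2043: Tue/Thu  2044: Wed/Sat  2045: Fri/Sun  2046: Sat/Mon  2047: Sun/Tue  2048: Mon/Thu ✓  2049: Wed/Fri  2050: Thu/Sat  2051: Fri/Sun  2052: Sat/Tue  2053: Mon/Wed  2054: Tue/Thu  2055: Wed/Fri  2056: Thu/Sun
Both conditions hold in: 2020, 2048 — 2.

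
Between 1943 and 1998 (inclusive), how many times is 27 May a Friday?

Track 27 May's weekday year by year (advancing +1, or +2 across a Feb 29):
  1943: Thu  1944: Sat (+2)  1945: Sun (+1)  1946: Mon (+1)  1947: Tue (+1)
  1948: Thu (+2)  1949: Fri (+1) ✓  1950: Sat (+1)  1951: Sun (+1)  1952: Tue (+2)
  1953: Wed (+1)  1954: Thu (+1)  1955: Fri (+1) ✓  1956: Sun (+2)  … (28 more years) …
  1985: Mon (+1)  1986: Tue (+1)  1987: Wed (+1)  1988: Fri (+2) ✓  1989: Sat (+1)
  1990: Sun (+1)  1991: Mon (+1)  1992: Wed (+2)  1993: Thu (+1)  1994: Fri (+1) ✓
  1995: Sat (+1)  1996: Mon (+2)  1997: Tue (+1)  1998: Wed (+1)
Friday years: 1949, 1955, 1960, 1966, 1977, 1983, 1988, 1994 — 8 in total.

8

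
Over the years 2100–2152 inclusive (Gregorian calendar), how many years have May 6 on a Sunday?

Track May 6's weekday year by year (advancing +1, or +2 across a Feb 29):
  2100: Thu  2101: Fri (+1)  2102: Sat (+1)  2103: Sun (+1) ✓  2104: Tue (+2)
  2105: Wed (+1)  2106: Thu (+1)  2107: Fri (+1)  2108: Sun (+2) ✓  2109: Mon (+1)
  2110: Tue (+1)  2111: Wed (+1)  2112: Fri (+2)  2113: Sat (+1)  … (25 more years) …
  2139: Wed (+1)  2140: Fri (+2)  2141: Sat (+1)  2142: Sun (+1) ✓  2143: Mon (+1)
  2144: Wed (+2)  2145: Thu (+1)  2146: Fri (+1)  2147: Sat (+1)  2148: Mon (+2)
  2149: Tue (+1)  2150: Wed (+1)  2151: Thu (+1)  2152: Sat (+2)
Sunday years: 2103, 2108, 2114, 2125, 2131, 2136, 2142 — 7 in total.

7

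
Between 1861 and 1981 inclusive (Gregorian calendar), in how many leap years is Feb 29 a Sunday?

Leap years in 1861–1981: 29 of them.
Feb 29 weekday advances by 5 (mod 7) from one leap year to the next four years later (or differs when a century non-leap intervenes).
Leap-day weekdays: 1864:Mon 1868:Sat 1872:Thu 1876:Tue 1880:Sun✓ 1884:Fri 1888:Wed 1892:Mon 1896:Sat 1904:Mon 1908:Sat 1912:Thu 1916:Tue …(3 more)… 1932:Mon 1936:Sat 1940:Thu 1944:Tue 1948:Sun✓ 1952:Fri 1956:Wed 1960:Mon 1964:Sat 1968:Thu 1972:Tue 1976:Sun✓ 1980:Fri
Sunday: 1880, 1920, 1948, 1976 → 4.

4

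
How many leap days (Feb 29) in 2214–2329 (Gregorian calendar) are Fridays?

Leap years in 2214–2329: 28 of them.
Feb 29 weekday advances by 5 (mod 7) from one leap year to the next four years later (or differs when a century non-leap intervenes).
Leap-day weekdays: 2216:Thu 2220:Tue 2224:Sun 2228:Fri✓ 2232:Wed 2236:Mon 2240:Sat 2244:Thu 2248:Tue 2252:Sun 2256:Fri✓ 2260:Wed 2264:Mon 2268:Sat 2272:Thu 2276:Tue 2280:Sun 2284:Fri✓ 2288:Wed 2292:Mon 2296:Sat 2304:Mon 2308:Sat 2312:Thu 2316:Tue 2320:Sun 2324:Fri✓ 2328:Wed
Friday: 2228, 2256, 2284, 2324 → 4.

4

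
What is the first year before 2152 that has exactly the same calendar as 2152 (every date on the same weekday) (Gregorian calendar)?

2124

Two years share a calendar iff Jan 1 falls on the same weekday and both are leap or both are common. 2152: Jan 1 is Saturday, leap year.
2151: Jan 1 Friday, common
2150: Jan 1 Thursday, common
2149: Jan 1 Wednesday, common
2148: Jan 1 Monday, leap
2147: Jan 1 Sunday, common
2146: Jan 1 Saturday, common
2145: Jan 1 Friday, common
2144: Jan 1 Wednesday, leap
2143: Jan 1 Tuesday, common
2142: Jan 1 Monday, common
2141: Jan 1 Sunday, common
2140: Jan 1 Friday, leap
2139: Jan 1 Thursday, common
2138: Jan 1 Wednesday, common
2137: Jan 1 Tuesday, common
2136: Jan 1 Sunday, leap
2135: Jan 1 Saturday, common
2134: Jan 1 Friday, common
2133: Jan 1 Thursday, common
2132: Jan 1 Tuesday, leap
2131: Jan 1 Monday, common
2130: Jan 1 Sunday, common
2129: Jan 1 Saturday, common
2128: Jan 1 Thursday, leap
2127: Jan 1 Wednesday, common
2126: Jan 1 Tuesday, common
2125: Jan 1 Monday, common
2124: Jan 1 Saturday, leap
2124 matches on both conditions.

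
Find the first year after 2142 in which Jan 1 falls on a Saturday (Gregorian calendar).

Jan 1 advances by 2 weekdays after a leap year and by 1 after a common year.
2142: Jan 1 is Monday.
2143: Tuesday
2144: Wednesday (leap)
2145: Friday
2146: Saturday
2146 begins on a Saturday

2146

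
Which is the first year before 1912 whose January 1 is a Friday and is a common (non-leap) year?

Jan 1 advances by 2 weekdays after a leap year and by 1 after a common year.
1912: Jan 1 is Monday (leap).
1911: Sunday
1910: Saturday
1909: Friday
1909 begins on a Friday and is a common year.

1909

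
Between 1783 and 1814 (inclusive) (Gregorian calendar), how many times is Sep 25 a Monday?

Track Sep 25's weekday year by year (advancing +1, or +2 across a Feb 29):
  1783: Thu  1784: Sat (+2)  1785: Sun (+1)  1786: Mon (+1) ✓  1787: Tue (+1)
  1788: Thu (+2)  1789: Fri (+1)  1790: Sat (+1)  1791: Sun (+1)  1792: Tue (+2)
  1793: Wed (+1)  1794: Thu (+1)  1795: Fri (+1)  1796: Sun (+2)  … (4 more years) …
  1801: Fri (+1)  1802: Sat (+1)  1803: Sun (+1)  1804: Tue (+2)  1805: Wed (+1)
  1806: Thu (+1)  1807: Fri (+1)  1808: Sun (+2)  1809: Mon (+1) ✓  1810: Tue (+1)
  1811: Wed (+1)  1812: Fri (+2)  1813: Sat (+1)  1814: Sun (+1)
Monday years: 1786, 1797, 1809 — 3 in total.

3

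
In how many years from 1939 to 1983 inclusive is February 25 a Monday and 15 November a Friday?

Check each year's weekday for February 25 and 15 November:
  1939: Sat/Wed  1940: Sun/Fri  1941: Tue/Sat  1942: Wed/Sun  1943: Thu/Mon  1944: Fri/Wed  1945: Sun/Thu  1946: Mon/Fri ✓  1947: Tue/Sat  1948: Wed/Mon  1949: Fri/Tue  1950: Sat/Wed  1951: Sun/Thu  1952: Mon/Sat  …(17 more)…  1970: Wed/Sun  1971: Thu/Mon  1972: Fri/Wed  1973: Sun/Thu  1974: Mon/Fri ✓  1975: Tue/Sat  1976: Wed/Mon  1977: Fri/Tue  1978: Sat/Wed  1979: Sun/Thu  1980: Mon/Sat  1981: Wed/Sun  1982: Thu/Mon  1983: Fri/Tue
Both conditions hold in: 1946, 1957, 1963, 1974 — 4.

4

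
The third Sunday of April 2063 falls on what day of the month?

April 1, 2063 is a Sunday, so the first Sunday is the 1st.
The third Sunday is 1 + 14 = 15.

15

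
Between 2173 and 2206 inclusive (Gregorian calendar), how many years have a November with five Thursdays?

November has 30 days; it has five Thursdays when Thursday falls among the first (month-length − 28) days — i.e. when November 1 is one of Thursday/Wednesday.
November 1 by year: 2173:Mon 2174:Tue 2175:Wed✓ 2176:Fri 2177:Sat 2178:Sun 2179:Mon 2180:Wed✓ 2181:Thu✓ 2182:Fri 2183:Sat 2184:Mon 2185:Tue 2186:Wed✓ 2187:Thu✓ …(4 more)… 2192:Thu✓ 2193:Fri 2194:Sat 2195:Sun 2196:Tue 2197:Wed✓ 2198:Thu✓ 2199:Fri 2200:Sat 2201:Sun 2202:Mon 2203:Tue 2204:Thu✓ 2205:Fri 2206:Sat
Years with five Thursdays: 2175, 2180, 2181, 2186, 2187, 2192, 2197, 2198, 2204 → 9.

9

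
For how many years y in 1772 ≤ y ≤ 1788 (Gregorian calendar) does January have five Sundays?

January has 31 days; it has five Sundays when Sunday falls among the first (month-length − 28) days — i.e. when January 1 is one of Sunday/Saturday/Friday.
January 1 by year: 1772:Wed 1773:Fri✓ 1774:Sat✓ 1775:Sun✓ 1776:Mon 1777:Wed 1778:Thu 1779:Fri✓ 1780:Sat✓ 1781:Mon 1782:Tue 1783:Wed 1784:Thu 1785:Sat✓ 1786:Sun✓ 1787:Mon 1788:Tue
Years with five Sundays: 1773, 1774, 1775, 1779, 1780, 1785, 1786 → 7.

7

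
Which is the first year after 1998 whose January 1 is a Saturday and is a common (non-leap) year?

2005

Jan 1 advances by 2 weekdays after a leap year and by 1 after a common year.
1998: Jan 1 is Thursday.
1999: Friday
2000: Saturday (leap)
2001: Monday
2002: Tuesday
2003: Wednesday
2004: Thursday (leap)
2005: Saturday
2005 begins on a Saturday and is a common year.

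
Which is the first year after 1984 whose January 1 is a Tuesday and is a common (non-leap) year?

1985

Jan 1 advances by 2 weekdays after a leap year and by 1 after a common year.
1984: Jan 1 is Sunday (leap).
1985: Tuesday
1985 begins on a Tuesday and is a common year.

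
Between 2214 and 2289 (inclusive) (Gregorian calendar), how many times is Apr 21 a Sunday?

11

Track Apr 21's weekday year by year (advancing +1, or +2 across a Feb 29):
  2214: Thu  2215: Fri (+1)  2216: Sun (+2) ✓  2217: Mon (+1)  2218: Tue (+1)
  2219: Wed (+1)  2220: Fri (+2)  2221: Sat (+1)  2222: Sun (+1) ✓  2223: Mon (+1)
  2224: Wed (+2)  2225: Thu (+1)  2226: Fri (+1)  2227: Sat (+1)  … (48 more years) …
  2276: Fri (+2)  2277: Sat (+1)  2278: Sun (+1) ✓  2279: Mon (+1)  2280: Wed (+2)
  2281: Thu (+1)  2282: Fri (+1)  2283: Sat (+1)  2284: Mon (+2)  2285: Tue (+1)
  2286: Wed (+1)  2287: Thu (+1)  2288: Sat (+2)  2289: Sun (+1) ✓
Sunday years: 2216, 2222, 2233, 2239, 2244, 2250, 2261, 2267, 2272, 2278, 2289 — 11 in total.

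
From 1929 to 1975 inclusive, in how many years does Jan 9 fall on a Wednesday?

Track Jan 9's weekday year by year (advancing +1, or +2 across a Feb 29):
  1929: Wed ✓  1930: Thu (+1)  1931: Fri (+1)  1932: Sat (+1)  1933: Mon (+2)
  1934: Tue (+1)  1935: Wed (+1) ✓  1936: Thu (+1)  1937: Sat (+2)  1938: Sun (+1)
  1939: Mon (+1)  1940: Tue (+1)  1941: Thu (+2)  1942: Fri (+1)  … (19 more years) …
  1962: Tue (+1)  1963: Wed (+1) ✓  1964: Thu (+1)  1965: Sat (+2)  1966: Sun (+1)
  1967: Mon (+1)  1968: Tue (+1)  1969: Thu (+2)  1970: Fri (+1)  1971: Sat (+1)
  1972: Sun (+1)  1973: Tue (+2)  1974: Wed (+1) ✓  1975: Thu (+1)
Wednesday years: 1929, 1935, 1946, 1952, 1957, 1963, 1974 — 7 in total.

7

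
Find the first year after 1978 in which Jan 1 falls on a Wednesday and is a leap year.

1992

Jan 1 advances by 2 weekdays after a leap year and by 1 after a common year.
1978: Jan 1 is Sunday.
1979: Monday
1980: Tuesday (leap)
1981: Thursday
1982: Friday
1983: Saturday
1984: Sunday (leap)
1985: Tuesday
1986: Wednesday
1987: Thursday
1988: Friday (leap)
1989: Sunday
1990: Monday
1991: Tuesday
1992: Wednesday (leap)
1992 begins on a Wednesday and is a leap year.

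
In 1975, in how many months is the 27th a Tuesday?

1

Check the 27th of each month of 1975: Jan 27: Mon, Feb 27: Thu, Mar 27: Thu, Apr 27: Sun, May 27: Tue, Jun 27: Fri, Jul 27: Sun, Aug 27: Wed, Sep 27: Sat, Oct 27: Mon, Nov 27: Thu, Dec 27: Sat.
Tuesday occurs in May — 1 month.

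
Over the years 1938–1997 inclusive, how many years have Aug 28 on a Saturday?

8

Track Aug 28's weekday year by year (advancing +1, or +2 across a Feb 29):
  1938: Sun  1939: Mon (+1)  1940: Wed (+2)  1941: Thu (+1)  1942: Fri (+1)
  1943: Sat (+1) ✓  1944: Mon (+2)  1945: Tue (+1)  1946: Wed (+1)  1947: Thu (+1)
  1948: Sat (+2) ✓  1949: Sun (+1)  1950: Mon (+1)  1951: Tue (+1)  … (32 more years) …
  1984: Tue (+2)  1985: Wed (+1)  1986: Thu (+1)  1987: Fri (+1)  1988: Sun (+2)
  1989: Mon (+1)  1990: Tue (+1)  1991: Wed (+1)  1992: Fri (+2)  1993: Sat (+1) ✓
  1994: Sun (+1)  1995: Mon (+1)  1996: Wed (+2)  1997: Thu (+1)
Saturday years: 1943, 1948, 1954, 1965, 1971, 1976, 1982, 1993 — 8 in total.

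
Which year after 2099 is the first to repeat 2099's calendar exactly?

Two years share a calendar iff Jan 1 falls on the same weekday and both are leap or both are common. 2099: Jan 1 is Thursday, common year.
2100: Jan 1 Friday, common
2101: Jan 1 Saturday, common
2102: Jan 1 Sunday, common
2103: Jan 1 Monday, common
2104: Jan 1 Tuesday, leap
2105: Jan 1 Thursday, common
2105 matches on both conditions.

2105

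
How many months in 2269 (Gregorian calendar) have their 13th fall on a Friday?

1

Check the 13th of each month of 2269: Jan 13: Wed, Feb 13: Sat, Mar 13: Sat, Apr 13: Tue, May 13: Thu, Jun 13: Sun, Jul 13: Tue, Aug 13: Fri, Sep 13: Mon, Oct 13: Wed, Nov 13: Sat, Dec 13: Mon.
Friday occurs in August — 1 month.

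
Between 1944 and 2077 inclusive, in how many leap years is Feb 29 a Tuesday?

Leap years in 1944–2077: 34 of them.
Feb 29 weekday advances by 5 (mod 7) from one leap year to the next four years later (or differs when a century non-leap intervenes).
Leap-day weekdays: 1944:Tue✓ 1948:Sun 1952:Fri 1956:Wed 1960:Mon 1964:Sat 1968:Thu 1972:Tue✓ 1976:Sun 1980:Fri 1984:Wed 1988:Mon 1992:Sat …(8 more)… 2028:Tue✓ 2032:Sun 2036:Fri 2040:Wed 2044:Mon 2048:Sat 2052:Thu 2056:Tue✓ 2060:Sun 2064:Fri 2068:Wed 2072:Mon 2076:Sat
Tuesday: 1944, 1972, 2000, 2028, 2056 → 5.

5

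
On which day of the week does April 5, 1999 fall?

January 1, 1999 is a Friday.
April 5 is day 95 of the year, i.e. 94 days after Jan 1.
94 mod 7 = 3, so advance 3 weekdays from Friday: Monday.

Monday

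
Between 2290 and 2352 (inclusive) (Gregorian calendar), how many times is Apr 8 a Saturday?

Track Apr 8's weekday year by year (advancing +1, or +2 across a Feb 29):
  2290: Tue  2291: Wed (+1)  2292: Fri (+2)  2293: Sat (+1) ✓  2294: Sun (+1)
  2295: Mon (+1)  2296: Wed (+2)  2297: Thu (+1)  2298: Fri (+1)  2299: Sat (+1) ✓
  2300: Sun (+1)  2301: Mon (+1)  2302: Tue (+1)  2303: Wed (+1)  … (35 more years) …
  2339: Sat (+1) ✓  2340: Mon (+2)  2341: Tue (+1)  2342: Wed (+1)  2343: Thu (+1)
  2344: Sat (+2) ✓  2345: Sun (+1)  2346: Mon (+1)  2347: Tue (+1)  2348: Thu (+2)
  2349: Fri (+1)  2350: Sat (+1) ✓  2351: Sun (+1)  2352: Tue (+2)
Saturday years: 2293, 2299, 2305, 2311, 2316, 2322, 2333, 2339, 2344, 2350 — 10 in total.

10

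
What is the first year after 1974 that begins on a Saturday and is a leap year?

Jan 1 advances by 2 weekdays after a leap year and by 1 after a common year.
1974: Jan 1 is Tuesday.
1975: Wednesday
1976: Thursday (leap)
1977: Saturday
1978: Sunday
1979: Monday
1980: Tuesday (leap)
1981: Thursday
1982: Friday
1983: Saturday
1984: Sunday (leap)
1985: Tuesday
1986: Wednesday
1987: Thursday
1988: Friday (leap)
1989: Sunday
1990: Monday
1991: Tuesday
1992: Wednesday (leap)
1993: Friday
1994: Saturday
1995: Sunday
1996: Monday (leap)
1997: Wednesday
1998: Thursday
1999: Friday
2000: Saturday (leap)
2000 begins on a Saturday and is a leap year.

2000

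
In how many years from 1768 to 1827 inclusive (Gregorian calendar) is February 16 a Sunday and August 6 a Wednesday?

Check each year's weekday for February 16 and August 6:
  1768: Tue/Sat  1769: Thu/Sun  1770: Fri/Mon  1771: Sat/Tue  1772: Sun/Thu  1773: Tue/Fri  1774: Wed/Sat  1775: Thu/Sun  1776: Fri/Tue  1777: Sun/Wed ✓  1778: Mon/Thu  1779: Tue/Fri  1780: Wed/Sun  1781: Fri/Mon  …(32 more)…  1814: Wed/Sat  1815: Thu/Sun  1816: Fri/Tue  1817: Sun/Wed ✓  1818: Mon/Thu  1819: Tue/Fri  1820: Wed/Sun  1821: Fri/Mon  1822: Sat/Tue  1823: Sun/Wed ✓  1824: Mon/Fri  1825: Wed/Sat  1826: Thu/Sun  1827: Fri/Mon
Both conditions hold in: 1777, 1783, 1794, 1800, 1806, 1817, 1823 — 7.

7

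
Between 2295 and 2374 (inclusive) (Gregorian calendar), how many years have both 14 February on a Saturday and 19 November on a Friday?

2

Check each year's weekday for 14 February and 19 November:
  2295: Thu/Tue  2296: Fri/Thu  2297: Sun/Fri  2298: Mon/Sat  2299: Tue/Sun  2300: Wed/Mon  2301: Thu/Tue  2302: Fri/Wed  2303: Sat/Thu  2304: Sun/Sat  2305: Tue/Sun  2306: Wed/Mon  2307: Thu/Tue  2308: Fri/Thu  …(52 more)…  2361: Tue/Sun  2362: Wed/Mon  2363: Thu/Tue  2364: Fri/Thu  2365: Sun/Fri  2366: Mon/Sat  2367: Tue/Sun  2368: Wed/Tue  2369: Fri/Wed  2370: Sat/Thu  2371: Sun/Fri  2372: Mon/Sun  2373: Wed/Mon  2374: Thu/Tue
Both conditions hold in: 2320, 2348 — 2.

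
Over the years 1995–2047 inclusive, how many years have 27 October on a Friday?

8

Track 27 October's weekday year by year (advancing +1, or +2 across a Feb 29):
  1995: Fri ✓  1996: Sun (+2)  1997: Mon (+1)  1998: Tue (+1)  1999: Wed (+1)
  2000: Fri (+2) ✓  2001: Sat (+1)  2002: Sun (+1)  2003: Mon (+1)  2004: Wed (+2)
  2005: Thu (+1)  2006: Fri (+1) ✓  2007: Sat (+1)  2008: Mon (+2)  … (25 more years) …
  2034: Fri (+1) ✓  2035: Sat (+1)  2036: Mon (+2)  2037: Tue (+1)  2038: Wed (+1)
  2039: Thu (+1)  2040: Sat (+2)  2041: Sun (+1)  2042: Mon (+1)  2043: Tue (+1)
  2044: Thu (+2)  2045: Fri (+1) ✓  2046: Sat (+1)  2047: Sun (+1)
Friday years: 1995, 2000, 2006, 2017, 2023, 2028, 2034, 2045 — 8 in total.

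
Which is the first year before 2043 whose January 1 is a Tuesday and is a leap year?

Jan 1 advances by 2 weekdays after a leap year and by 1 after a common year.
2043: Jan 1 is Thursday.
2042: Wednesday
2041: Tuesday
2040: Sunday (leap)
2039: Saturday
2038: Friday
2037: Thursday
2036: Tuesday (leap)
2036 begins on a Tuesday and is a leap year.

2036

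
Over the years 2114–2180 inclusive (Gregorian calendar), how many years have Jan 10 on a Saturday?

Track Jan 10's weekday year by year (advancing +1, or +2 across a Feb 29):
  2114: Wed  2115: Thu (+1)  2116: Fri (+1)  2117: Sun (+2)  2118: Mon (+1)
  2119: Tue (+1)  2120: Wed (+1)  2121: Fri (+2)  2122: Sat (+1) ✓  2123: Sun (+1)
  2124: Mon (+1)  2125: Wed (+2)  2126: Thu (+1)  2127: Fri (+1)  … (39 more years) …
  2167: Sat (+1) ✓  2168: Sun (+1)  2169: Tue (+2)  2170: Wed (+1)  2171: Thu (+1)
  2172: Fri (+1)  2173: Sun (+2)  2174: Mon (+1)  2175: Tue (+1)  2176: Wed (+1)
  2177: Fri (+2)  2178: Sat (+1) ✓  2179: Sun (+1)  2180: Mon (+1)
Saturday years: 2122, 2128, 2133, 2139, 2150, 2156, 2161, 2167, 2178 — 9 in total.

9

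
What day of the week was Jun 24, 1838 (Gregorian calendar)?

Sunday

January 1, 1838 is a Monday.
June 24 is day 175 of the year, i.e. 174 days after Jan 1.
174 mod 7 = 6, so advance 6 weekdays from Monday: Sunday.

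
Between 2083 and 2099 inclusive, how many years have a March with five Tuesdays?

7

March has 31 days; it has five Tuesdays when Tuesday falls among the first (month-length − 28) days — i.e. when March 1 is one of Tuesday/Monday/Sunday.
March 1 by year: 2083:Mon✓ 2084:Wed 2085:Thu 2086:Fri 2087:Sat 2088:Mon✓ 2089:Tue✓ 2090:Wed 2091:Thu 2092:Sat 2093:Sun✓ 2094:Mon✓ 2095:Tue✓ 2096:Thu 2097:Fri 2098:Sat 2099:Sun✓
Years with five Tuesdays: 2083, 2088, 2089, 2093, 2094, 2095, 2099 → 7.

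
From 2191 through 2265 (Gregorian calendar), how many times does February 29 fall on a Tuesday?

Leap years in 2191–2265: 18 of them.
Feb 29 weekday advances by 5 (mod 7) from one leap year to the next four years later (or differs when a century non-leap intervenes).
Leap-day weekdays: 2192:Wed 2196:Mon 2204:Wed 2208:Mon 2212:Sat 2216:Thu 2220:Tue✓ 2224:Sun 2228:Fri 2232:Wed 2236:Mon 2240:Sat 2244:Thu 2248:Tue✓ 2252:Sun 2256:Fri 2260:Wed 2264:Mon
Tuesday: 2220, 2248 → 2.

2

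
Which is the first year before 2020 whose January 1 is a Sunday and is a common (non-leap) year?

2017

Jan 1 advances by 2 weekdays after a leap year and by 1 after a common year.
2020: Jan 1 is Wednesday (leap).
2019: Tuesday
2018: Monday
2017: Sunday
2017 begins on a Sunday and is a common year.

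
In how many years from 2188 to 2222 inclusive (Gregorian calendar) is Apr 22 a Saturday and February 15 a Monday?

0

Check each year's weekday for Apr 22 and February 15:
  2188: Tue/Fri  2189: Wed/Sun  2190: Thu/Mon  2191: Fri/Tue  2192: Sun/Wed  2193: Mon/Fri  2194: Tue/Sat  2195: Wed/Sun  2196: Fri/Mon  2197: Sat/Wed  2198: Sun/Thu  2199: Mon/Fri  2200: Tue/Sat  2201: Wed/Sun  …(7 more)…  2209: Sat/Wed  2210: Sun/Thu  2211: Mon/Fri  2212: Wed/Sat  2213: Thu/Mon  2214: Fri/Tue  2215: Sat/Wed  2216: Mon/Thu  2217: Tue/Sat  2218: Wed/Sun  2219: Thu/Mon  2220: Sat/Tue  2221: Sun/Thu  2222: Mon/Fri
Both conditions hold in: no year — 0.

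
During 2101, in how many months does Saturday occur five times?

5

A month of length L has five Saturdays iff its first Saturday is on day ≤ L−28 (so day 1–3 in a 31-day month, 1–2 in a 30-day month, day 1 in a leap February).
Checking each month of 2101: Jan starts Sat (31d) ✓; Feb starts Tue (28d); Mar starts Tue (31d); Apr starts Fri (30d) ✓; May starts Sun (31d); Jun starts Wed (30d); Jul starts Fri (31d) ✓; Aug starts Mon (31d); Sep starts Thu (30d); Oct starts Sat (31d) ✓; Nov starts Tue (30d); Dec starts Thu (31d) ✓.
Five-Saturday months: January, April, July, October, December → 5.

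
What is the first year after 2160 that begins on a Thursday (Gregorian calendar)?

2161

Jan 1 advances by 2 weekdays after a leap year and by 1 after a common year.
2160: Jan 1 is Tuesday (leap).
2161: Thursday
2161 begins on a Thursday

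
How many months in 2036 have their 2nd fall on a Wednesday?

3

Check the 2nd of each month of 2036: Jan 2: Wed, Feb 2: Sat, Mar 2: Sun, Apr 2: Wed, May 2: Fri, Jun 2: Mon, Jul 2: Wed, Aug 2: Sat, Sep 2: Tue, Oct 2: Thu, Nov 2: Sun, Dec 2: Tue.
Wednesday occurs in January, April, July — 3 months.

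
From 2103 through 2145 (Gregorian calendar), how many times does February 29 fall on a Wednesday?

2

Leap years in 2103–2145: 11 of them.
Feb 29 weekday advances by 5 (mod 7) from one leap year to the next four years later (or differs when a century non-leap intervenes).
Leap-day weekdays: 2104:Fri 2108:Wed✓ 2112:Mon 2116:Sat 2120:Thu 2124:Tue 2128:Sun 2132:Fri 2136:Wed✓ 2140:Mon 2144:Sat
Wednesday: 2108, 2136 → 2.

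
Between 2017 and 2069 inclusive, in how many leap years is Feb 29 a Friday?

Leap years in 2017–2069: 13 of them.
Feb 29 weekday advances by 5 (mod 7) from one leap year to the next four years later (or differs when a century non-leap intervenes).
Leap-day weekdays: 2020:Sat 2024:Thu 2028:Tue 2032:Sun 2036:Fri✓ 2040:Wed 2044:Mon 2048:Sat 2052:Thu 2056:Tue 2060:Sun 2064:Fri✓ 2068:Wed
Friday: 2036, 2064 → 2.

2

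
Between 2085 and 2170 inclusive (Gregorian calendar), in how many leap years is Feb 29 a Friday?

4

Leap years in 2085–2170: 20 of them.
Feb 29 weekday advances by 5 (mod 7) from one leap year to the next four years later (or differs when a century non-leap intervenes).
Leap-day weekdays: 2088:Sun 2092:Fri✓ 2096:Wed 2104:Fri✓ 2108:Wed 2112:Mon 2116:Sat 2120:Thu 2124:Tue 2128:Sun 2132:Fri✓ 2136:Wed 2140:Mon 2144:Sat 2148:Thu 2152:Tue 2156:Sun 2160:Fri✓ 2164:Wed 2168:Mon
Friday: 2092, 2104, 2132, 2160 → 4.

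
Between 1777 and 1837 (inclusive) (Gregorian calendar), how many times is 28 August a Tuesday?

9

Track 28 August's weekday year by year (advancing +1, or +2 across a Feb 29):
  1777: Thu  1778: Fri (+1)  1779: Sat (+1)  1780: Mon (+2)  1781: Tue (+1) ✓
  1782: Wed (+1)  1783: Thu (+1)  1784: Sat (+2)  1785: Sun (+1)  1786: Mon (+1)
  1787: Tue (+1) ✓  1788: Thu (+2)  1789: Fri (+1)  1790: Sat (+1)  … (33 more years) …
  1824: Sat (+2)  1825: Sun (+1)  1826: Mon (+1)  1827: Tue (+1) ✓  1828: Thu (+2)
  1829: Fri (+1)  1830: Sat (+1)  1831: Sun (+1)  1832: Tue (+2) ✓  1833: Wed (+1)
  1834: Thu (+1)  1835: Fri (+1)  1836: Sun (+2)  1837: Mon (+1)
Tuesday years: 1781, 1787, 1792, 1798, 1804, 1810, 1821, 1827, 1832 — 9 in total.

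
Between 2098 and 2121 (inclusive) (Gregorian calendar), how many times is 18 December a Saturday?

Track 18 December's weekday year by year (advancing +1, or +2 across a Feb 29):
  2098: Thu  2099: Fri (+1)  2100: Sat (+1) ✓  2101: Sun (+1)  2102: Mon (+1)
  2103: Tue (+1)  2104: Thu (+2)  2105: Fri (+1)  2106: Sat (+1) ✓  2107: Sun (+1)
  2108: Tue (+2)  2109: Wed (+1)  2110: Thu (+1)  2111: Fri (+1)  2112: Sun (+2)
  2113: Mon (+1)  2114: Tue (+1)  2115: Wed (+1)  2116: Fri (+2)  2117: Sat (+1) ✓
  2118: Sun (+1)  2119: Mon (+1)  2120: Wed (+2)  2121: Thu (+1)
Saturday years: 2100, 2106, 2117 — 3 in total.

3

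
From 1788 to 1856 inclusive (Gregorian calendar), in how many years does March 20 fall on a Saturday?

Track March 20's weekday year by year (advancing +1, or +2 across a Feb 29):
  1788: Thu  1789: Fri (+1)  1790: Sat (+1) ✓  1791: Sun (+1)  1792: Tue (+2)
  1793: Wed (+1)  1794: Thu (+1)  1795: Fri (+1)  1796: Sun (+2)  1797: Mon (+1)
  1798: Tue (+1)  1799: Wed (+1)  1800: Thu (+1)  1801: Fri (+1)  … (41 more years) …
  1843: Mon (+1)  1844: Wed (+2)  1845: Thu (+1)  1846: Fri (+1)  1847: Sat (+1) ✓
  1848: Mon (+2)  1849: Tue (+1)  1850: Wed (+1)  1851: Thu (+1)  1852: Sat (+2) ✓
  1853: Sun (+1)  1854: Mon (+1)  1855: Tue (+1)  1856: Thu (+2)
Saturday years: 1790, 1802, 1813, 1819, 1824, 1830, 1841, 1847, 1852 — 9 in total.

9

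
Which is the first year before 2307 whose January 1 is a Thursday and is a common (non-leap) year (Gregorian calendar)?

2303

Jan 1 advances by 2 weekdays after a leap year and by 1 after a common year.
2307: Jan 1 is Tuesday.
2306: Monday
2305: Sunday
2304: Friday (leap)
2303: Thursday
2303 begins on a Thursday and is a common year.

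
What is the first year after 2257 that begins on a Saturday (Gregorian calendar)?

2259

Jan 1 advances by 2 weekdays after a leap year and by 1 after a common year.
2257: Jan 1 is Thursday.
2258: Friday
2259: Saturday
2259 begins on a Saturday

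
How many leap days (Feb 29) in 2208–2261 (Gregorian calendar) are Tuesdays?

Leap years in 2208–2261: 14 of them.
Feb 29 weekday advances by 5 (mod 7) from one leap year to the next four years later (or differs when a century non-leap intervenes).
Leap-day weekdays: 2208:Mon 2212:Sat 2216:Thu 2220:Tue✓ 2224:Sun 2228:Fri 2232:Wed 2236:Mon 2240:Sat 2244:Thu 2248:Tue✓ 2252:Sun 2256:Fri 2260:Wed
Tuesday: 2220, 2248 → 2.

2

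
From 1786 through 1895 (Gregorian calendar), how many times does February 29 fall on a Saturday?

3

Leap years in 1786–1895: 26 of them.
Feb 29 weekday advances by 5 (mod 7) from one leap year to the next four years later (or differs when a century non-leap intervenes).
Leap-day weekdays: 1788:Fri 1792:Wed 1796:Mon 1804:Wed 1808:Mon 1812:Sat✓ 1816:Thu 1820:Tue 1824:Sun 1828:Fri 1832:Wed 1836:Mon 1840:Sat✓ 1844:Thu 1848:Tue 1852:Sun 1856:Fri 1860:Wed 1864:Mon 1868:Sat✓ 1872:Thu 1876:Tue 1880:Sun 1884:Fri 1888:Wed 1892:Mon
Saturday: 1812, 1840, 1868 → 3.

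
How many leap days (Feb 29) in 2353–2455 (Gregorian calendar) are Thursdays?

Leap years in 2353–2455: 25 of them.
Feb 29 weekday advances by 5 (mod 7) from one leap year to the next four years later (or differs when a century non-leap intervenes).
Leap-day weekdays: 2356:Wed 2360:Mon 2364:Sat 2368:Thu✓ 2372:Tue 2376:Sun 2380:Fri 2384:Wed 2388:Mon 2392:Sat 2396:Thu✓ 2400:Tue 2404:Sun 2408:Fri 2412:Wed 2416:Mon 2420:Sat 2424:Thu✓ 2428:Tue 2432:Sun 2436:Fri 2440:Wed 2444:Mon 2448:Sat 2452:Thu✓
Thursday: 2368, 2396, 2424, 2452 → 4.

4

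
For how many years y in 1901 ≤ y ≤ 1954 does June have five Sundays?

June has 30 days; it has five Sundays when Sunday falls among the first (month-length − 28) days — i.e. when June 1 is one of Sunday/Saturday.
June 1 by year: 1901:Sat✓ 1902:Sun✓ 1903:Mon 1904:Wed 1905:Thu 1906:Fri 1907:Sat✓ 1908:Mon 1909:Tue 1910:Wed 1911:Thu 1912:Sat✓ 1913:Sun✓ 1914:Mon 1915:Tue …(24 more)… 1940:Sat✓ 1941:Sun✓ 1942:Mon 1943:Tue 1944:Thu 1945:Fri 1946:Sat✓ 1947:Sun✓ 1948:Tue 1949:Wed 1950:Thu 1951:Fri 1952:Sun✓ 1953:Mon 1954:Tue
Years with five Sundays: 1901, 1902, 1907, 1912, 1913, 1918, 1919, 1924, 1929, 1930, 1935, 1940, 1941, 1946, 1947, 1952 → 16.

16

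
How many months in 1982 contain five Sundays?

4

A month of length L has five Sundays iff its first Sunday is on day ≤ L−28 (so day 1–3 in a 31-day month, 1–2 in a 30-day month, day 1 in a leap February).
Checking each month of 1982: Jan starts Fri (31d) ✓; Feb starts Mon (28d); Mar starts Mon (31d); Apr starts Thu (30d); May starts Sat (31d) ✓; Jun starts Tue (30d); Jul starts Thu (31d); Aug starts Sun (31d) ✓; Sep starts Wed (30d); Oct starts Fri (31d) ✓; Nov starts Mon (30d); Dec starts Wed (31d).
Five-Sunday months: January, May, August, October → 4.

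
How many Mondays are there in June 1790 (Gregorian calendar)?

4

June 1790 has 30 days and begins on Tuesday.
The first Monday is June 7.
Mondays fall on 7, 14, 21, 28 — that's 4.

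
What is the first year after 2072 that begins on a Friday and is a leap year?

Jan 1 advances by 2 weekdays after a leap year and by 1 after a common year.
2072: Jan 1 is Friday (leap).
2073: Sunday
2074: Monday
2075: Tuesday
2076: Wednesday (leap)
2077: Friday
2078: Saturday
2079: Sunday
2080: Monday (leap)
2081: Wednesday
2082: Thursday
2083: Friday
2084: Saturday (leap)
2085: Monday
2086: Tuesday
2087: Wednesday
2088: Thursday (leap)
2089: Saturday
2090: Sunday
2091: Monday
2092: Tuesday (leap)
2093: Thursday
2094: Friday
2095: Saturday
2096: Sunday (leap)
2097: Tuesday
2098: Wednesday
2099: Thursday
2100: Friday
2101: Saturday
2102: Sunday
2103: Monday
2104: Tuesday (leap)
2105: Thursday
2106: Friday
2107: Saturday
2108: Sunday (leap)
2109: Tuesday
2110: Wednesday
2111: Thursday
2112: Friday (leap)
2112 begins on a Friday and is a leap year.

2112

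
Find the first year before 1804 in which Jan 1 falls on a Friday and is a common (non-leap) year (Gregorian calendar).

1802

Jan 1 advances by 2 weekdays after a leap year and by 1 after a common year.
1804: Jan 1 is Sunday (leap).
1803: Saturday
1802: Friday
1802 begins on a Friday and is a common year.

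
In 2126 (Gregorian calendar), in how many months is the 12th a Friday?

Check the 12th of each month of 2126: Jan 12: Sat, Feb 12: Tue, Mar 12: Tue, Apr 12: Fri, May 12: Sun, Jun 12: Wed, Jul 12: Fri, Aug 12: Mon, Sep 12: Thu, Oct 12: Sat, Nov 12: Tue, Dec 12: Thu.
Friday occurs in April, July — 2 months.

2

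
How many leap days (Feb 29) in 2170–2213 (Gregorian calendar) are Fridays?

1

Leap years in 2170–2213: 10 of them.
Feb 29 weekday advances by 5 (mod 7) from one leap year to the next four years later (or differs when a century non-leap intervenes).
Leap-day weekdays: 2172:Sat 2176:Thu 2180:Tue 2184:Sun 2188:Fri✓ 2192:Wed 2196:Mon 2204:Wed 2208:Mon 2212:Sat
Friday: 2188 → 1.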